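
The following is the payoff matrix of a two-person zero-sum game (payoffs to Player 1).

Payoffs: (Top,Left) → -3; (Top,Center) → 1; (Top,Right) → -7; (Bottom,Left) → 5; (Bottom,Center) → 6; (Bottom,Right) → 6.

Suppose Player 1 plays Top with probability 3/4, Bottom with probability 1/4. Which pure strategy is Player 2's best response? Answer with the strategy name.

If Player 2 plays Left, Player 1's expected payoff is (3/4)·(-3) + (1/4)·5 = -1.
If Player 2 plays Center, Player 1's expected payoff is (3/4)·1 + (1/4)·6 = 9/4.
If Player 2 plays Right, Player 1's expected payoff is (3/4)·(-7) + (1/4)·6 = -15/4.
Player 2 minimizes Player 1's payoff; the smallest is -15/4, so the best response is Right.

Right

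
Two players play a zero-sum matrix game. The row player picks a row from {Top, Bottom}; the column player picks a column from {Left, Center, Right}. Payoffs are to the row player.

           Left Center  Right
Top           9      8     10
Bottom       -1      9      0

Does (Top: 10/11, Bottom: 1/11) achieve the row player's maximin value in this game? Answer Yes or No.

Yes

Against Left this mix gives (10/11)·9 + (1/11)·(-1) = 89/11.
Against Center this mix gives (10/11)·8 + (1/11)·9 = 89/11.
Against Right this mix gives (10/11)·10 + (1/11)·0 = 100/11.
All of the column player's active replies (Left, Center) yield 89/11, and no column does worse for the row player. The mix makes the column player indifferent and guarantees 89/11, so it is optimal.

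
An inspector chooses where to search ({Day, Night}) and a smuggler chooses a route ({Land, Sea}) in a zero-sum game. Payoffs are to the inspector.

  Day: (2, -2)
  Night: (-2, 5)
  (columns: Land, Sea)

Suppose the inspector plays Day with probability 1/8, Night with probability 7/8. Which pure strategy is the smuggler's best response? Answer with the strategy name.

If the smuggler plays Land, the inspector's expected payoff is (1/8)·2 + (7/8)·(-2) = -3/2.
If the smuggler plays Sea, the inspector's expected payoff is (1/8)·(-2) + (7/8)·5 = 33/8.
The smuggler minimizes the inspector's payoff; the smallest is -3/2, so the best response is Land.

Land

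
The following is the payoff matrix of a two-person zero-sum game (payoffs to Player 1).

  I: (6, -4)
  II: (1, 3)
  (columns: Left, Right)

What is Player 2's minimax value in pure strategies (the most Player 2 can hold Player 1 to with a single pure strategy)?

Column maxima: Left → 6, Right → 3.
The smallest of these is 3.

3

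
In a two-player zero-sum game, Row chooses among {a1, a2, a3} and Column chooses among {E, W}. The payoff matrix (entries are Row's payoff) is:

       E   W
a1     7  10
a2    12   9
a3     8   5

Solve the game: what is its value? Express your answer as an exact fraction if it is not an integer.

19/2

Row minima: a1 → 7, a2 → 9, a3 → 5; maximin = 9.
Column maxima: E → 12, W → 10; minimax = 10.
9 ≠ 10, so there is no saddle point; optimal play is mixed.
a3 is strictly dominated by a2, so Row never plays it.
On the remaining 2×2 (a1, a2 vs E, W):
Let Row play a1 with probability p. Expected payoff against E: 7p + 12(1−p) = −5p + 12; against W: 10p + 9(1−p) = p + 9.
Setting these equal: −5p + 12 = p + 9 ⇒ −6p = -3 ⇒ p = 1/2, and the value is (-5)·(1/2) + 12 = 19/2.
For Column: with q = P(E), equating a1's and a2's payoffs gives −3q + 10 = 3q + 9 ⇒ q = 1/6.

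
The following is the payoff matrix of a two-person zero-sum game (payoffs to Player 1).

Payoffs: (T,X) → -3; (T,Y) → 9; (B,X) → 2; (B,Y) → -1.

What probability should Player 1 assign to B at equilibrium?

4/5

Row minima: T → -3, B → -1; maximin = -1.
Column maxima: X → 2, Y → 9; minimax = 2.
-1 ≠ 2, so there is no saddle point; optimal play is mixed.
Let Player 1 play T with probability p. Expected payoff against X: (-3)p + 2(1−p) = −5p + 2; against Y: 9p + (-1)(1−p) = 10p − 1.
Setting these equal: −5p + 2 = 10p − 1 ⇒ −15p = -3 ⇒ p = 1/5, and the value is (-5)·(1/5) + 2 = 1.
For Player 2: with q = P(X), equating T's and B's payoffs gives −12q + 9 = 3q − 1 ⇒ q = 2/3.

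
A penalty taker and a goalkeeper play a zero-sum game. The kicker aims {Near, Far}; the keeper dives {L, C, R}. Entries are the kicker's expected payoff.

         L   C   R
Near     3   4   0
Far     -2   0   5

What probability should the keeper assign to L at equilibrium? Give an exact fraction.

Row minima: Near → 0, Far → -2; maximin = 0.
Column maxima: L → 3, C → 4, R → 5; minimax = 3.
0 ≠ 3, so there is no saddle point; optimal play is mixed.
C is strictly dominated by L (it gives the kicker strictly more in every row), so the keeper never plays it.
On the remaining 2×2 (Near, Far vs L, R):
Let the kicker play Near with probability p. Expected payoff against L: 3p + (-2)(1−p) = 5p − 2; against R: 0p + 5(1−p) = −5p + 5.
Setting these equal: 5p − 2 = −5p + 5 ⇒ 10p = 7 ⇒ p = 7/10, and the value is (5)·(7/10) − 2 = 3/2.
For the keeper: with q = P(L), equating Near's and Far's payoffs gives 3q = −7q + 5 ⇒ q = 1/2.

1/2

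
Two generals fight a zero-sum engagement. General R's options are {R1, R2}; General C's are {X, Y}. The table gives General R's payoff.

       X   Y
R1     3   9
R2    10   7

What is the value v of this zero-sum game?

23/3

Row minima: R1 → 3, R2 → 7; maximin = 7.
Column maxima: X → 10, Y → 9; minimax = 9.
7 ≠ 9, so there is no saddle point; optimal play is mixed.
Let General R play R1 with probability p. Expected payoff against X: 3p + 10(1−p) = −7p + 10; against Y: 9p + 7(1−p) = 2p + 7.
Setting these equal: −7p + 10 = 2p + 7 ⇒ −9p = -3 ⇒ p = 1/3, and the value is (-7)·(1/3) + 10 = 23/3.
For General C: with q = P(X), equating R1's and R2's payoffs gives −6q + 9 = 3q + 7 ⇒ q = 2/9.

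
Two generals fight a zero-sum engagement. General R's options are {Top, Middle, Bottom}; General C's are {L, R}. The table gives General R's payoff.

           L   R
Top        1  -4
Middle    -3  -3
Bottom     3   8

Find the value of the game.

3

Row minima: Top → -4, Middle → -3, Bottom → 3; maximin = 3.
Column maxima: L → 3, R → 8; minimax = 3.
Since maximin = minimax = 3, there is a saddle point and the value is 3.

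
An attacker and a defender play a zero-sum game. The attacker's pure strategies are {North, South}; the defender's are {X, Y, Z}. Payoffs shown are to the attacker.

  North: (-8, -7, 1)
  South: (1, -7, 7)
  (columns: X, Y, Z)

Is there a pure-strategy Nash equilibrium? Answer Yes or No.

Yes

Row minima: North → -8, South → -7; maximin = -7.
Column maxima: X → 1, Y → -7, Z → 7; minimax = -7.
maximin = minimax = -7, so a saddle point exists.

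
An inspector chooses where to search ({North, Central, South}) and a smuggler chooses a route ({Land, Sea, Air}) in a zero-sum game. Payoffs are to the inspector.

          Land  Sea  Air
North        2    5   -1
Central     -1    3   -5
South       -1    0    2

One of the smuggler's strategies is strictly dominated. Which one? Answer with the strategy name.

Sea

Land holds the inspector's payoff strictly below Sea in every row: 2 < 5, -1 < 3, -1 < 0.
So Sea is strictly dominated for the smuggler.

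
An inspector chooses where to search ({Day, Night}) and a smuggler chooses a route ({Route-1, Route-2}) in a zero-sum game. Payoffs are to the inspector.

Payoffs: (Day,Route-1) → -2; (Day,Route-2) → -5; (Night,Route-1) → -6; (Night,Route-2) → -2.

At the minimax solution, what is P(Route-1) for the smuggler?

3/7

Row minima: Day → -5, Night → -6; maximin = -5.
Column maxima: Route-1 → -2, Route-2 → -2; minimax = -2.
-5 ≠ -2, so there is no saddle point; optimal play is mixed.
Let the inspector play Day with probability p. Expected payoff against Route-1: (-2)p + (-6)(1−p) = 4p − 6; against Route-2: (-5)p + (-2)(1−p) = −3p − 2.
Setting these equal: 4p − 6 = −3p − 2 ⇒ 7p = 4 ⇒ p = 4/7, and the value is (4)·(4/7) − 6 = -26/7.
For the smuggler: with q = P(Route-1), equating Day's and Night's payoffs gives 3q − 5 = −4q − 2 ⇒ q = 3/7.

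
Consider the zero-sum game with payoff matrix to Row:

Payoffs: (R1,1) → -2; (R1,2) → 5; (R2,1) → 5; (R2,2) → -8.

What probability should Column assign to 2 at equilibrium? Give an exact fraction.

7/20

Row minima: R1 → -2, R2 → -8; maximin = -2.
Column maxima: 1 → 5, 2 → 5; minimax = 5.
-2 ≠ 5, so there is no saddle point; optimal play is mixed.
Let Row play R1 with probability p. Expected payoff against 1: (-2)p + 5(1−p) = −7p + 5; against 2: 5p + (-8)(1−p) = 13p − 8.
Setting these equal: −7p + 5 = 13p − 8 ⇒ −20p = -13 ⇒ p = 13/20, and the value is (-7)·(13/20) + 5 = 9/20.
For Column: with q = P(1), equating R1's and R2's payoffs gives −7q + 5 = 13q − 8 ⇒ q = 13/20.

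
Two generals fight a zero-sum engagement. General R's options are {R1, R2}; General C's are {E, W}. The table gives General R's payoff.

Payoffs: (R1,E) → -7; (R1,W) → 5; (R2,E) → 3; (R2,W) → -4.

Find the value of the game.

-13/19

Row minima: R1 → -7, R2 → -4; maximin = -4.
Column maxima: E → 3, W → 5; minimax = 3.
-4 ≠ 3, so there is no saddle point; optimal play is mixed.
Let General R play R1 with probability p. Expected payoff against E: (-7)p + 3(1−p) = −10p + 3; against W: 5p + (-4)(1−p) = 9p − 4.
Setting these equal: −10p + 3 = 9p − 4 ⇒ −19p = -7 ⇒ p = 7/19, and the value is (-10)·(7/19) + 3 = -13/19.
For General C: with q = P(E), equating R1's and R2's payoffs gives −12q + 5 = 7q − 4 ⇒ q = 9/19.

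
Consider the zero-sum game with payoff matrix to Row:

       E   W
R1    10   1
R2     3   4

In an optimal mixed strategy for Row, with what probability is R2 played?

9/10

Row minima: R1 → 1, R2 → 3; maximin = 3.
Column maxima: E → 10, W → 4; minimax = 4.
3 ≠ 4, so there is no saddle point; optimal play is mixed.
Let Row play R1 with probability p. Expected payoff against E: 10p + 3(1−p) = 7p + 3; against W: 1p + 4(1−p) = −3p + 4.
Setting these equal: 7p + 3 = −3p + 4 ⇒ 10p = 1 ⇒ p = 1/10, and the value is (7)·(1/10) + 3 = 37/10.
For Column: with q = P(E), equating R1's and R2's payoffs gives 9q + 1 = −q + 4 ⇒ q = 3/10.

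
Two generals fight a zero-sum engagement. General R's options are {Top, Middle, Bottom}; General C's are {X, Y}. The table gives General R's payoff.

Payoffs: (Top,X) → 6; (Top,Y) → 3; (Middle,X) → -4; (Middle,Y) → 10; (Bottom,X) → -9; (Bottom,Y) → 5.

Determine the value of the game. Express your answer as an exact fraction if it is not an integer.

Row minima: Top → 3, Middle → -4, Bottom → -9; maximin = 3.
Column maxima: X → 6, Y → 10; minimax = 6.
3 ≠ 6, so there is no saddle point; optimal play is mixed.
Bottom is strictly dominated by Middle, so General R never plays it.
On the remaining 2×2 (Top, Middle vs X, Y):
Let General R play Top with probability p. Expected payoff against X: 6p + (-4)(1−p) = 10p − 4; against Y: 3p + 10(1−p) = −7p + 10.
Setting these equal: 10p − 4 = −7p + 10 ⇒ 17p = 14 ⇒ p = 14/17, and the value is (10)·(14/17) − 4 = 72/17.
For General C: with q = P(X), equating Top's and Middle's payoffs gives 3q + 3 = −14q + 10 ⇒ q = 7/17.

72/17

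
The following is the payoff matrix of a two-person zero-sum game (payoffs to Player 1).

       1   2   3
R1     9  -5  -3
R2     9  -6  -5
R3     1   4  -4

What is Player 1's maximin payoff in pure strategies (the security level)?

Row minima: R1 → -5, R2 → -6, R3 → -4.
The best of these is -4.

-4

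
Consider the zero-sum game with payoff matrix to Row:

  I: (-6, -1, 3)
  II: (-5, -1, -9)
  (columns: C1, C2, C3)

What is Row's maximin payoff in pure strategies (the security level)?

Row minima: I → -6, II → -9.
The best of these is -6.

-6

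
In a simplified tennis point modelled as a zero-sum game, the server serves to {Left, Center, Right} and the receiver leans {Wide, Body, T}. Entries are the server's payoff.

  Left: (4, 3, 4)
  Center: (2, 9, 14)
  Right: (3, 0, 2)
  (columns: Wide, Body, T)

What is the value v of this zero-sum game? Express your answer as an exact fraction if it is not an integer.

Row minima: Left → 3, Center → 2, Right → 0; maximin = 3.
Column maxima: Wide → 4, Body → 9, T → 14; minimax = 4.
3 ≠ 4, so there is no saddle point; optimal play is mixed.
Right is strictly dominated by Left, so the server never plays it.
T is strictly dominated by Body (it gives the server strictly more in every row), so the receiver never plays it.
On the remaining 2×2 (Left, Center vs Wide, Body):
Let the server play Left with probability p. Expected payoff against Wide: 4p + 2(1−p) = 2p + 2; against Body: 3p + 9(1−p) = −6p + 9.
Setting these equal: 2p + 2 = −6p + 9 ⇒ 8p = 7 ⇒ p = 7/8, and the value is (2)·(7/8) + 2 = 15/4.
For the receiver: with q = P(Wide), equating Left's and Center's payoffs gives q + 3 = −7q + 9 ⇒ q = 3/4.

15/4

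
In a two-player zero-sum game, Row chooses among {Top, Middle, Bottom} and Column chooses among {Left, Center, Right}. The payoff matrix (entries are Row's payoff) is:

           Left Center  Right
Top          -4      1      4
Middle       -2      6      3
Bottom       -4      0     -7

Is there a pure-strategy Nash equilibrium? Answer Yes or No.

Yes

Row minima: Top → -4, Middle → -2, Bottom → -7; maximin = -2.
Column maxima: Left → -2, Center → 6, Right → 4; minimax = -2.
maximin = minimax = -2, so a saddle point exists.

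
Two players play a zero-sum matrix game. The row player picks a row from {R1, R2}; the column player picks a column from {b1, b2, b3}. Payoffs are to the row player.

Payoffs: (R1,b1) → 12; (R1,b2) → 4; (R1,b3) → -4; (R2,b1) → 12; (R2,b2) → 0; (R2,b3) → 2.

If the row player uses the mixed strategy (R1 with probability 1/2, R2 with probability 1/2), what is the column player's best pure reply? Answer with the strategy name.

b3

If the column player plays b1, the row player's expected payoff is (1/2)·12 + (1/2)·12 = 12.
If the column player plays b2, the row player's expected payoff is (1/2)·4 + (1/2)·0 = 2.
If the column player plays b3, the row player's expected payoff is (1/2)·(-4) + (1/2)·2 = -1.
The column player minimizes the row player's payoff; the smallest is -1, so the best response is b3.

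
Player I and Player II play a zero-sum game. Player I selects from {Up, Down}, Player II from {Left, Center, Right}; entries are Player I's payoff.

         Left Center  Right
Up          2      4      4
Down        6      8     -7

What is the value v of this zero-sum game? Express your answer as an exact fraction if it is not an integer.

38/15

Row minima: Up → 2, Down → -7; maximin = 2.
Column maxima: Left → 6, Center → 8, Right → 4; minimax = 4.
2 ≠ 4, so there is no saddle point; optimal play is mixed.
Center is strictly dominated by Left (it gives Player I strictly more in every row), so Player II never plays it.
On the remaining 2×2 (Up, Down vs Left, Right):
Let Player I play Up with probability p. Expected payoff against Left: 2p + 6(1−p) = −4p + 6; against Right: 4p + (-7)(1−p) = 11p − 7.
Setting these equal: −4p + 6 = 11p − 7 ⇒ −15p = -13 ⇒ p = 13/15, and the value is (-4)·(13/15) + 6 = 38/15.
For Player II: with q = P(Left), equating Up's and Down's payoffs gives −2q + 4 = 13q − 7 ⇒ q = 11/15.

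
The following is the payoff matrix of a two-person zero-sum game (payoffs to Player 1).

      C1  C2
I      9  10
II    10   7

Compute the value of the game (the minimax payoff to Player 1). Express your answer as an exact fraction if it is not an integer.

Row minima: I → 9, II → 7; maximin = 9.
Column maxima: C1 → 10, C2 → 10; minimax = 10.
9 ≠ 10, so there is no saddle point; optimal play is mixed.
Let Player 1 play I with probability p. Expected payoff against C1: 9p + 10(1−p) = −p + 10; against C2: 10p + 7(1−p) = 3p + 7.
Setting these equal: −p + 10 = 3p + 7 ⇒ −4p = -3 ⇒ p = 3/4, and the value is (-1)·(3/4) + 10 = 37/4.
For Player 2: with q = P(C1), equating I's and II's payoffs gives −q + 10 = 3q + 7 ⇒ q = 3/4.

37/4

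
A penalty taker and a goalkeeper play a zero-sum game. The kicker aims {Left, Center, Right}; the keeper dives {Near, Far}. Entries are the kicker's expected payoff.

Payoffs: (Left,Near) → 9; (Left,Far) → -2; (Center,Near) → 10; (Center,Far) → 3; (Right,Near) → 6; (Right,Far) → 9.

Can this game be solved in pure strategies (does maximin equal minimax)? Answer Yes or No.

No

Row minima: Left → -2, Center → 3, Right → 6; maximin = 6.
Column maxima: Near → 10, Far → 9; minimax = 9.
6 ≠ 9, so no pure-strategy equilibrium exists.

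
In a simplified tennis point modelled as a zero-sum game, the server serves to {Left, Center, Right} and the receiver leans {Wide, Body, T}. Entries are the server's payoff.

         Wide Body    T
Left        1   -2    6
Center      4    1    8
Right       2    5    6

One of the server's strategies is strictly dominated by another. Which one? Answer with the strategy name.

Left

Center gives a strictly higher payoff than Left against every column: 4 > 1, 1 > -2, 8 > 6.
So Left is strictly dominated and the server never plays it.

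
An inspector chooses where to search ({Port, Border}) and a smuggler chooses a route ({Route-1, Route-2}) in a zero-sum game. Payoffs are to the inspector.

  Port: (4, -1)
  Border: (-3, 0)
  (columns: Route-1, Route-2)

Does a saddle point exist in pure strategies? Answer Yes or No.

Row minima: Port → -1, Border → -3; maximin = -1.
Column maxima: Route-1 → 4, Route-2 → 0; minimax = 0.
-1 ≠ 0, so no pure-strategy equilibrium exists.

No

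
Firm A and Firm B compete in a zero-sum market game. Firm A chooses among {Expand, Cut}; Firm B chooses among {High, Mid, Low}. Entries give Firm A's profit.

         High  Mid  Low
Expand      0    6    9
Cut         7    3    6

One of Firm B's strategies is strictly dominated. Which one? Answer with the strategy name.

Mid holds Firm A's payoff strictly below Low in every row: 6 < 9, 3 < 6.
So Low is strictly dominated for Firm B.

Low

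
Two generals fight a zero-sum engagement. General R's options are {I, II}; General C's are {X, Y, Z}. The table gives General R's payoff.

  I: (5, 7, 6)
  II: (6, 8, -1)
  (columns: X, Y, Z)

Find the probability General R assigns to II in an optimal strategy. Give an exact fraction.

1/8

Row minima: I → 5, II → -1; maximin = 5.
Column maxima: X → 6, Y → 8, Z → 6; minimax = 6.
5 ≠ 6, so there is no saddle point; optimal play is mixed.
Y is strictly dominated by X (it gives General R strictly more in every row), so General C never plays it.
On the remaining 2×2 (I, II vs X, Z):
Let General R play I with probability p. Expected payoff against X: 5p + 6(1−p) = −p + 6; against Z: 6p + (-1)(1−p) = 7p − 1.
Setting these equal: −p + 6 = 7p − 1 ⇒ −8p = -7 ⇒ p = 7/8, and the value is (-1)·(7/8) + 6 = 41/8.
For General C: with q = P(X), equating I's and II's payoffs gives −q + 6 = 7q − 1 ⇒ q = 7/8.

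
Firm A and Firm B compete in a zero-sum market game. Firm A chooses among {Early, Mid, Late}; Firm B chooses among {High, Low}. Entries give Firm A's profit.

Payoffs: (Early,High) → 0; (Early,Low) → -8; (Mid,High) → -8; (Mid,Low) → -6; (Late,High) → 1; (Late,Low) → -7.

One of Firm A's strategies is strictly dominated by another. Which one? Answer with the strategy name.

Late gives a strictly higher payoff than Early against every column: 1 > 0, -7 > -8.
So Early is strictly dominated and Firm A never plays it.

Early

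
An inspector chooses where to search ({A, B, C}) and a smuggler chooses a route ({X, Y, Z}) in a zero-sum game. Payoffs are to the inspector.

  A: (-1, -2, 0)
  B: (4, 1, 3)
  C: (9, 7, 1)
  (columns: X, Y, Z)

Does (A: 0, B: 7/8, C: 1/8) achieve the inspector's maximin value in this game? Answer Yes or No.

No

Against X this mix gives (7/8)·4 + (1/8)·9 = 37/8.
Against Y this mix gives (7/8)·1 + (1/8)·7 = 7/4.
Against Z this mix gives (7/8)·3 + (1/8)·1 = 11/4.
The smuggler will play Y, holding the inspector to 7/4. Shifting weight toward the row that does better against Y would raise this floor (the equalizing mix achieves 5/2 against both Y and Z), so the proposed strategy is not optimal.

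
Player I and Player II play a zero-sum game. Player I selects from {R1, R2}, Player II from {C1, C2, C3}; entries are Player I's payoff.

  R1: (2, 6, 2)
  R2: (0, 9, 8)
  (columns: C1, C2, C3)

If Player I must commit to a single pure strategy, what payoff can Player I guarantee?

Row minima: R1 → 2, R2 → 0.
The best of these is 2.

2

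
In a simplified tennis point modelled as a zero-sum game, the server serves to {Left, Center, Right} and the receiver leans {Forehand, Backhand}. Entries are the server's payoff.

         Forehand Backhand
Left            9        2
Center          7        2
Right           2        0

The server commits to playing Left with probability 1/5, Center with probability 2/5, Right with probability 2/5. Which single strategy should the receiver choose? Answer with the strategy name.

If the receiver plays Forehand, the server's expected payoff is (1/5)·9 + (2/5)·7 + (2/5)·2 = 27/5.
If the receiver plays Backhand, the server's expected payoff is (1/5)·2 + (2/5)·2 + (2/5)·0 = 6/5.
The receiver minimizes the server's payoff; the smallest is 6/5, so the best response is Backhand.

Backhand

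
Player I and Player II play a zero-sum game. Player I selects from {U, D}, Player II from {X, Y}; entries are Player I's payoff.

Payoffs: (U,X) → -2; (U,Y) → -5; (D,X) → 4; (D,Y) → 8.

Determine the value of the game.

Row minima: U → -5, D → 4; maximin = 4.
Column maxima: X → 4, Y → 8; minimax = 4.
Since maximin = minimax = 4, there is a saddle point and the value is 4.

4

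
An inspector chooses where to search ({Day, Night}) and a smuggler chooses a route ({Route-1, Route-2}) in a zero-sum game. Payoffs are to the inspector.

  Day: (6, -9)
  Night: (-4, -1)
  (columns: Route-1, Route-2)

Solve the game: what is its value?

Row minima: Day → -9, Night → -4; maximin = -4.
Column maxima: Route-1 → 6, Route-2 → -1; minimax = -1.
-4 ≠ -1, so there is no saddle point; optimal play is mixed.
Let the inspector play Day with probability p. Expected payoff against Route-1: 6p + (-4)(1−p) = 10p − 4; against Route-2: (-9)p + (-1)(1−p) = −8p − 1.
Setting these equal: 10p − 4 = −8p − 1 ⇒ 18p = 3 ⇒ p = 1/6, and the value is (10)·(1/6) − 4 = -7/3.
For the smuggler: with q = P(Route-1), equating Day's and Night's payoffs gives 15q − 9 = −3q − 1 ⇒ q = 4/9.

-7/3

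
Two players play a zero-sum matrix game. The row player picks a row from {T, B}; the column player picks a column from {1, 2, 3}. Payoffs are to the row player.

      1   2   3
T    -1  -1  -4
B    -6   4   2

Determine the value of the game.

-26/11

Row minima: T → -4, B → -6; maximin = -4.
Column maxima: 1 → -1, 2 → 4, 3 → 2; minimax = -1.
-4 ≠ -1, so there is no saddle point; optimal play is mixed.
2 is strictly dominated by 3 (it gives the row player strictly more in every row), so the column player never plays it.
On the remaining 2×2 (T, B vs 1, 3):
Let the row player play T with probability p. Expected payoff against 1: (-1)p + (-6)(1−p) = 5p − 6; against 3: (-4)p + 2(1−p) = −6p + 2.
Setting these equal: 5p − 6 = −6p + 2 ⇒ 11p = 8 ⇒ p = 8/11, and the value is (5)·(8/11) − 6 = -26/11.
For the column player: with q = P(1), equating T's and B's payoffs gives 3q − 4 = −8q + 2 ⇒ q = 6/11.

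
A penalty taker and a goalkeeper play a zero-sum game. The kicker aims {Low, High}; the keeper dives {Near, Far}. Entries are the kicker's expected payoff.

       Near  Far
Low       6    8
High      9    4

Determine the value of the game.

Row minima: Low → 6, High → 4; maximin = 6.
Column maxima: Near → 9, Far → 8; minimax = 8.
6 ≠ 8, so there is no saddle point; optimal play is mixed.
Let the kicker play Low with probability p. Expected payoff against Near: 6p + 9(1−p) = −3p + 9; against Far: 8p + 4(1−p) = 4p + 4.
Setting these equal: −3p + 9 = 4p + 4 ⇒ −7p = -5 ⇒ p = 5/7, and the value is (-3)·(5/7) + 9 = 48/7.
For the keeper: with q = P(Near), equating Low's and High's payoffs gives −2q + 8 = 5q + 4 ⇒ q = 4/7.

48/7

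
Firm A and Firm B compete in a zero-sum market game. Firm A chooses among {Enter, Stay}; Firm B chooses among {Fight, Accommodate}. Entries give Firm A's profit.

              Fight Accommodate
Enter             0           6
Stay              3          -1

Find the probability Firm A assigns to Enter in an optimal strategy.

Row minima: Enter → 0, Stay → -1; maximin = 0.
Column maxima: Fight → 3, Accommodate → 6; minimax = 3.
0 ≠ 3, so there is no saddle point; optimal play is mixed.
Let Firm A play Enter with probability p. Expected payoff against Fight: 0p + 3(1−p) = −3p + 3; against Accommodate: 6p + (-1)(1−p) = 7p − 1.
Setting these equal: −3p + 3 = 7p − 1 ⇒ −10p = -4 ⇒ p = 2/5, and the value is (-3)·(2/5) + 3 = 9/5.
For Firm B: with q = P(Fight), equating Enter's and Stay's payoffs gives −6q + 6 = 4q − 1 ⇒ q = 7/10.

2/5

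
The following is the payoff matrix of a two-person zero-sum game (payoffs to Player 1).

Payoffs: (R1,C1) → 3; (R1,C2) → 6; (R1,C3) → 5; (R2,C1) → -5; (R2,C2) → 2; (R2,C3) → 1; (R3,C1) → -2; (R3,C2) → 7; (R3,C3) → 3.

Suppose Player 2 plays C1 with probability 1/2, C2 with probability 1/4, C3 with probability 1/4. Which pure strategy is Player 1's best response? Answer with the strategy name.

Expected payoff of R1: (1/2)·3 + (1/4)·6 + (1/4)·5 = 17/4.
Expected payoff of R2: (1/2)·(-5) + (1/4)·2 + (1/4)·1 = -7/4.
Expected payoff of R3: (1/2)·(-2) + (1/4)·7 + (1/4)·3 = 3/2.
The largest is 17/4, so Player 1's best response is R1.

R1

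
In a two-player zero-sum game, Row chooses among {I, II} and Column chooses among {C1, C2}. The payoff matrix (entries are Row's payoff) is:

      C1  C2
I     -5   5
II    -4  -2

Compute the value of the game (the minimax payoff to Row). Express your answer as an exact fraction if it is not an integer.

-4

Row minima: I → -5, II → -4; maximin = -4.
Column maxima: C1 → -4, C2 → 5; minimax = -4.
Since maximin = minimax = -4, there is a saddle point and the value is -4.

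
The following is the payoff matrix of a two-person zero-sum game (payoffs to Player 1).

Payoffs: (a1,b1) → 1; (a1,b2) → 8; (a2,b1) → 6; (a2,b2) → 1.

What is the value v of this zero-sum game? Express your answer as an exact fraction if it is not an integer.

47/12

Row minima: a1 → 1, a2 → 1; maximin = 1.
Column maxima: b1 → 6, b2 → 8; minimax = 6.
1 ≠ 6, so there is no saddle point; optimal play is mixed.
Let Player 1 play a1 with probability p. Expected payoff against b1: 1p + 6(1−p) = −5p + 6; against b2: 8p + 1(1−p) = 7p + 1.
Setting these equal: −5p + 6 = 7p + 1 ⇒ −12p = -5 ⇒ p = 5/12, and the value is (-5)·(5/12) + 6 = 47/12.
For Player 2: with q = P(b1), equating a1's and a2's payoffs gives −7q + 8 = 5q + 1 ⇒ q = 7/12.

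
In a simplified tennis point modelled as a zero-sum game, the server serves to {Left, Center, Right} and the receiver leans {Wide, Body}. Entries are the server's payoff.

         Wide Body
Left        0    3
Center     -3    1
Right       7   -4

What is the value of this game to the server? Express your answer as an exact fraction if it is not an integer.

Row minima: Left → 0, Center → -3, Right → -4; maximin = 0.
Column maxima: Wide → 7, Body → 3; minimax = 3.
0 ≠ 3, so there is no saddle point; optimal play is mixed.
Center is strictly dominated by Left, so the server never plays it.
On the remaining 2×2 (Left, Right vs Wide, Body):
Let the server play Left with probability p. Expected payoff against Wide: 0p + 7(1−p) = −7p + 7; against Body: 3p + (-4)(1−p) = 7p − 4.
Setting these equal: −7p + 7 = 7p − 4 ⇒ −14p = -11 ⇒ p = 11/14, and the value is (-7)·(11/14) + 7 = 3/2.
For the receiver: with q = P(Wide), equating Left's and Right's payoffs gives −3q + 3 = 11q − 4 ⇒ q = 1/2.

3/2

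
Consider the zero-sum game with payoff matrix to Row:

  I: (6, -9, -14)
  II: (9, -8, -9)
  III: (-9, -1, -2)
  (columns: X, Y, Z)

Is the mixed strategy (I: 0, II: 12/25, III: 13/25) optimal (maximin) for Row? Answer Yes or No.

Against X this mix gives (12/25)·9 + (13/25)·(-9) = -9/25.
Against Y this mix gives (12/25)·(-8) + (13/25)·(-1) = -109/25.
Against Z this mix gives (12/25)·(-9) + (13/25)·(-2) = -134/25.
Column will play Z, holding Row to -134/25. Shifting weight toward the row that does better against Z would raise this floor (the equalizing mix achieves -99/25 against both Z and X), so the proposed strategy is not optimal.

No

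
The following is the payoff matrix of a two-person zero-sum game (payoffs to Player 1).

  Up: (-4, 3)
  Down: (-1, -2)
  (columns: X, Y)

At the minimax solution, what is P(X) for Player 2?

Row minima: Up → -4, Down → -2; maximin = -2.
Column maxima: X → -1, Y → 3; minimax = -1.
-2 ≠ -1, so there is no saddle point; optimal play is mixed.
Let Player 1 play Up with probability p. Expected payoff against X: (-4)p + (-1)(1−p) = −3p − 1; against Y: 3p + (-2)(1−p) = 5p − 2.
Setting these equal: −3p − 1 = 5p − 2 ⇒ −8p = -1 ⇒ p = 1/8, and the value is (-3)·(1/8) − 1 = -11/8.
For Player 2: with q = P(X), equating Up's and Down's payoffs gives −7q + 3 = q − 2 ⇒ q = 5/8.

5/8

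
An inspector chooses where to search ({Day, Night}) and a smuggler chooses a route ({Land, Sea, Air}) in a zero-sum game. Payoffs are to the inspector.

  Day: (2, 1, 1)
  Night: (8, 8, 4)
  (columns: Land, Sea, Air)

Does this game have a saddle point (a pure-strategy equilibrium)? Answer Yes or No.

Row minima: Day → 1, Night → 4; maximin = 4.
Column maxima: Land → 8, Sea → 8, Air → 4; minimax = 4.
maximin = minimax = 4, so a saddle point exists.

Yes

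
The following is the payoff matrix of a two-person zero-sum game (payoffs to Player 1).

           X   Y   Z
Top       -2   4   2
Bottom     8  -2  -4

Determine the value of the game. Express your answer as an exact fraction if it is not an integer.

Row minima: Top → -2, Bottom → -4; maximin = -2.
Column maxima: X → 8, Y → 4, Z → 2; minimax = 2.
-2 ≠ 2, so there is no saddle point; optimal play is mixed.
Y is strictly dominated by Z (it gives Player 1 strictly more in every row), so Player 2 never plays it.
On the remaining 2×2 (Top, Bottom vs X, Z):
Let Player 1 play Top with probability p. Expected payoff against X: (-2)p + 8(1−p) = −10p + 8; against Z: 2p + (-4)(1−p) = 6p − 4.
Setting these equal: −10p + 8 = 6p − 4 ⇒ −16p = -12 ⇒ p = 3/4, and the value is (-10)·(3/4) + 8 = 1/2.
For Player 2: with q = P(X), equating Top's and Bottom's payoffs gives −4q + 2 = 12q − 4 ⇒ q = 3/8.

1/2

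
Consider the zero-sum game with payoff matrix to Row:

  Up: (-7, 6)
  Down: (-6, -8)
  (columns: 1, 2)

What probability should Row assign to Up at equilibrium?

Row minima: Up → -7, Down → -8; maximin = -7.
Column maxima: 1 → -6, 2 → 6; minimax = -6.
-7 ≠ -6, so there is no saddle point; optimal play is mixed.
Let Row play Up with probability p. Expected payoff against 1: (-7)p + (-6)(1−p) = −p − 6; against 2: 6p + (-8)(1−p) = 14p − 8.
Setting these equal: −p − 6 = 14p − 8 ⇒ −15p = -2 ⇒ p = 2/15, and the value is (-1)·(2/15) − 6 = -92/15.
For Column: with q = P(1), equating Up's and Down's payoffs gives −13q + 6 = 2q − 8 ⇒ q = 14/15.

2/15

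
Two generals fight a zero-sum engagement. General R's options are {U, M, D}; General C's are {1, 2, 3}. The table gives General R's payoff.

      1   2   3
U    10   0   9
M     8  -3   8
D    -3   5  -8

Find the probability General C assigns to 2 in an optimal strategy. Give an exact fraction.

17/22

Row minima: U → 0, M → -3, D → -8; maximin = 0.
Column maxima: 1 → 10, 2 → 5, 3 → 9; minimax = 5.
0 ≠ 5, so there is no saddle point; optimal play is mixed.
M is strictly dominated by U, so General R never plays it.
With M eliminated, 1 is strictly dominated by 3 (it gives General R strictly more in every remaining row), so General C never plays it.
On the remaining 2×2 (U, D vs 2, 3):
Let General R play U with probability p. Expected payoff against 2: 0p + 5(1−p) = −5p + 5; against 3: 9p + (-8)(1−p) = 17p − 8.
Setting these equal: −5p + 5 = 17p − 8 ⇒ −22p = -13 ⇒ p = 13/22, and the value is (-5)·(13/22) + 5 = 45/22.
For General C: with q = P(2), equating U's and D's payoffs gives −9q + 9 = 13q − 8 ⇒ q = 17/22.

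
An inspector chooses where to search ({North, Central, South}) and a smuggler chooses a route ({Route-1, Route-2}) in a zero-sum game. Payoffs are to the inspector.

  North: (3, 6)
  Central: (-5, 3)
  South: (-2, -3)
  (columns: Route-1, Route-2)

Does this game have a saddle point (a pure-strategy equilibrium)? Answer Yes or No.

Row minima: North → 3, Central → -5, South → -3; maximin = 3.
Column maxima: Route-1 → 3, Route-2 → 6; minimax = 3.
maximin = minimax = 3, so a saddle point exists.

Yes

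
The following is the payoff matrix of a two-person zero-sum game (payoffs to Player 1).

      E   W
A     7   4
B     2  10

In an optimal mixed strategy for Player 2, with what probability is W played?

5/11

Row minima: A → 4, B → 2; maximin = 4.
Column maxima: E → 7, W → 10; minimax = 7.
4 ≠ 7, so there is no saddle point; optimal play is mixed.
Let Player 1 play A with probability p. Expected payoff against E: 7p + 2(1−p) = 5p + 2; against W: 4p + 10(1−p) = −6p + 10.
Setting these equal: 5p + 2 = −6p + 10 ⇒ 11p = 8 ⇒ p = 8/11, and the value is (5)·(8/11) + 2 = 62/11.
For Player 2: with q = P(E), equating A's and B's payoffs gives 3q + 4 = −8q + 10 ⇒ q = 6/11.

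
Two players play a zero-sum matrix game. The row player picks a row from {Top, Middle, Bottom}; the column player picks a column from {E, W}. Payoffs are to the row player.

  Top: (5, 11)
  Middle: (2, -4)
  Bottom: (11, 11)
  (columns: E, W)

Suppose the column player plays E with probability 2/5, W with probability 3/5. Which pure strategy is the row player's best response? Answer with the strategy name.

Expected payoff of Top: (2/5)·5 + (3/5)·11 = 43/5.
Expected payoff of Middle: (2/5)·2 + (3/5)·(-4) = -8/5.
Expected payoff of Bottom: (2/5)·11 + (3/5)·11 = 11.
The largest is 11, so the row player's best response is Bottom.

Bottom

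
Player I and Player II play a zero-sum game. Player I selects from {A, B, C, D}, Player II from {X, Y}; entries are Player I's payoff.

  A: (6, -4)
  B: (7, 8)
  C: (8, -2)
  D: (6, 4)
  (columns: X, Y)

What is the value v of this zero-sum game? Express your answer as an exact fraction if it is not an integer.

Row minima: A → -4, B → 7, C → -2, D → 4; maximin = 7.
Column maxima: X → 8, Y → 8; minimax = 8.
7 ≠ 8, so there is no saddle point; optimal play is mixed.
A is strictly dominated by B, so Player I never plays it.
D is strictly dominated by B, so Player I never plays it.
On the remaining 2×2 (B, C vs X, Y):
Let Player I play B with probability p. Expected payoff against X: 7p + 8(1−p) = −p + 8; against Y: 8p + (-2)(1−p) = 10p − 2.
Setting these equal: −p + 8 = 10p − 2 ⇒ −11p = -10 ⇒ p = 10/11, and the value is (-1)·(10/11) + 8 = 78/11.
For Player II: with q = P(X), equating B's and C's payoffs gives −q + 8 = 10q − 2 ⇒ q = 10/11.

78/11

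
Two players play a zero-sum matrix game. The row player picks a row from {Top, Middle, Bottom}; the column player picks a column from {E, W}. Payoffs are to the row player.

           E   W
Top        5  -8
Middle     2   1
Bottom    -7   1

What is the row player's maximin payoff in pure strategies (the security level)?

1

Row minima: Top → -8, Middle → 1, Bottom → -7.
The best of these is 1.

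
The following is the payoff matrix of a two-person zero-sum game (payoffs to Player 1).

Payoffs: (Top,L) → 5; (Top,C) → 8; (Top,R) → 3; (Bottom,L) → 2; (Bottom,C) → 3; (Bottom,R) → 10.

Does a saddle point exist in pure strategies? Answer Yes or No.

Row minima: Top → 3, Bottom → 2; maximin = 3.
Column maxima: L → 5, C → 8, R → 10; minimax = 5.
3 ≠ 5, so no pure-strategy equilibrium exists.

No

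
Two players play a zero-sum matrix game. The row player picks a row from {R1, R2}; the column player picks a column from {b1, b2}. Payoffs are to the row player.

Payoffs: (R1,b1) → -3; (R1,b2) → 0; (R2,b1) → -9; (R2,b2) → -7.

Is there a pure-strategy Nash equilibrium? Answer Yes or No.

Yes

Row minima: R1 → -3, R2 → -9; maximin = -3.
Column maxima: b1 → -3, b2 → 0; minimax = -3.
maximin = minimax = -3, so a saddle point exists.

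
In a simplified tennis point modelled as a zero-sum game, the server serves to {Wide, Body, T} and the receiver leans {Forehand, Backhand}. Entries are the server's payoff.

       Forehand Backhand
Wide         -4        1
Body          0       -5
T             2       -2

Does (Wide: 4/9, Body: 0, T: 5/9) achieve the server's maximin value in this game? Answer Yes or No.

Against Forehand this mix gives (4/9)·(-4) + (5/9)·2 = -2/3.
Against Backhand this mix gives (4/9)·1 + (5/9)·(-2) = -2/3.
All of the receiver's active replies (Forehand, Backhand) yield -2/3, and no column does worse for the server. The mix makes the receiver indifferent and guarantees -2/3, so it is optimal.

Yes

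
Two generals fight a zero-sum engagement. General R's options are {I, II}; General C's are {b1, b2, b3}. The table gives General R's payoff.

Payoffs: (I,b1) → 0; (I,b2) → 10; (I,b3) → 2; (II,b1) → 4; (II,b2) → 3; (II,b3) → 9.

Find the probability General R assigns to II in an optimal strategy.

Row minima: I → 0, II → 3; maximin = 3.
Column maxima: b1 → 4, b2 → 10, b3 → 9; minimax = 4.
3 ≠ 4, so there is no saddle point; optimal play is mixed.
b3 is strictly dominated by b1 (it gives General R strictly more in every row), so General C never plays it.
On the remaining 2×2 (I, II vs b1, b2):
Let General R play I with probability p. Expected payoff against b1: 0p + 4(1−p) = −4p + 4; against b2: 10p + 3(1−p) = 7p + 3.
Setting these equal: −4p + 4 = 7p + 3 ⇒ −11p = -1 ⇒ p = 1/11, and the value is (-4)·(1/11) + 4 = 40/11.
For General C: with q = P(b1), equating I's and II's payoffs gives −10q + 10 = q + 3 ⇒ q = 7/11.

10/11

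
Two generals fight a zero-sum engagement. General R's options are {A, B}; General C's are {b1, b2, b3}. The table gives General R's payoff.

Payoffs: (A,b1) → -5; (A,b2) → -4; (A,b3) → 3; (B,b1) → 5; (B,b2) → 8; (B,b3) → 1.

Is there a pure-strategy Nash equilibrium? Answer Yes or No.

No

Row minima: A → -5, B → 1; maximin = 1.
Column maxima: b1 → 5, b2 → 8, b3 → 3; minimax = 3.
1 ≠ 3, so no pure-strategy equilibrium exists.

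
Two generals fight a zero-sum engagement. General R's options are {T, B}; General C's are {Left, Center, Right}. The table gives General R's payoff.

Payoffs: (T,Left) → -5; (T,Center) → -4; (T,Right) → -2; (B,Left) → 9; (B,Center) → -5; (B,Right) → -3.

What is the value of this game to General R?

Row minima: T → -5, B → -5; maximin = -5.
Column maxima: Left → 9, Center → -4, Right → -2; minimax = -4.
-5 ≠ -4, so there is no saddle point; optimal play is mixed.
Right is strictly dominated by Center (it gives General R strictly more in every row), so General C never plays it.
On the remaining 2×2 (T, B vs Left, Center):
Let General R play T with probability p. Expected payoff against Left: (-5)p + 9(1−p) = −14p + 9; against Center: (-4)p + (-5)(1−p) = p − 5.
Setting these equal: −14p + 9 = p − 5 ⇒ −15p = -14 ⇒ p = 14/15, and the value is (-14)·(14/15) + 9 = -61/15.
For General C: with q = P(Left), equating T's and B's payoffs gives −q − 4 = 14q − 5 ⇒ q = 1/15.

-61/15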